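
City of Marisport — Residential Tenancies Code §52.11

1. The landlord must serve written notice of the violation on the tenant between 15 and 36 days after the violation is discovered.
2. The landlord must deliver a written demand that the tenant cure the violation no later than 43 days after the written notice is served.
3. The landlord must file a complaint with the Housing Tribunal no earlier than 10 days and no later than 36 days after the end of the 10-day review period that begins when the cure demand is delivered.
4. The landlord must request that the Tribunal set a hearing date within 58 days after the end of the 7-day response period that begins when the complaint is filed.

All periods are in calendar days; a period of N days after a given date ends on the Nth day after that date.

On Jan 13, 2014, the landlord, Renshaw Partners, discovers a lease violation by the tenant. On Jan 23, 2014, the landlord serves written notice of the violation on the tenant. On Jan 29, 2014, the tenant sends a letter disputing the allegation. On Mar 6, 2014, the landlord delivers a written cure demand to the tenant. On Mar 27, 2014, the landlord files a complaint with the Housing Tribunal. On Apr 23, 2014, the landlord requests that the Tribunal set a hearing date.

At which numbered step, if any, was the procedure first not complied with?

Step 1: the window is 15–36 days after Jan 13, 2014 (when the violation is discovered), so Jan 28, 2014 through Feb 18, 2014; done Jan 23, 2014 — 5 days before the window opened.

Step 1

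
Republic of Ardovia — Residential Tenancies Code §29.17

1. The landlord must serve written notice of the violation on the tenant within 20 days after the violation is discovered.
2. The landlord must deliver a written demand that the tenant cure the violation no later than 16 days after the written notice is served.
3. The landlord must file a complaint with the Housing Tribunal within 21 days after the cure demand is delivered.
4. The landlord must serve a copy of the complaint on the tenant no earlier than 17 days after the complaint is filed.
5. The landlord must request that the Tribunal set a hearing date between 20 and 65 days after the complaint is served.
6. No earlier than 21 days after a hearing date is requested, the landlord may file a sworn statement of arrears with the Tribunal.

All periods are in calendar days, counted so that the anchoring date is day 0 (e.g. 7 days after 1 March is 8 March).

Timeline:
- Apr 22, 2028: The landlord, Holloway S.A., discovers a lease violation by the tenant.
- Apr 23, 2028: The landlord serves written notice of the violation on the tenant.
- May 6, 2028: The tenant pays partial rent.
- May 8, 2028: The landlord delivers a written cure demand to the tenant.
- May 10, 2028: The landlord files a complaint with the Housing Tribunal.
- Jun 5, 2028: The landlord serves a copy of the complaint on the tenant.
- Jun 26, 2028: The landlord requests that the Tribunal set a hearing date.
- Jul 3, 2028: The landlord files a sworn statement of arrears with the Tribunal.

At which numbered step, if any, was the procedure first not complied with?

Step 6

Step 1: 20 days after Apr 22, 2028 (when the violation is discovered) is May 12, 2028; Apr 23, 2028 is within that limit.
Step 2: 16 days after Apr 23, 2028 (when the written notice is served) is May 9, 2028; completed May 8, 2028, before the deadline.
Step 3: 21 days after May 8, 2028 (when the cure demand is delivered) is May 29, 2028; completed May 10, 2028, before the deadline.
Step 4: the earliest permitted date is 17 days after May 10, 2028 (when the complaint is filed), i.e. May 27, 2028; Jun 5, 2028 is on or after that date.
Step 5: the window is 20–65 days after Jun 5, 2028 (when the complaint is served), so Jun 25, 2028 through Aug 9, 2028; done Jun 26, 2028 — within the window.
Step 6: the earliest permitted date is 21 days after Jun 26, 2028 (when a hearing date is requested), i.e. Jul 17, 2028; done Jul 3, 2028 — 14 days too early.
No need to go further; step 6 was not satisfied.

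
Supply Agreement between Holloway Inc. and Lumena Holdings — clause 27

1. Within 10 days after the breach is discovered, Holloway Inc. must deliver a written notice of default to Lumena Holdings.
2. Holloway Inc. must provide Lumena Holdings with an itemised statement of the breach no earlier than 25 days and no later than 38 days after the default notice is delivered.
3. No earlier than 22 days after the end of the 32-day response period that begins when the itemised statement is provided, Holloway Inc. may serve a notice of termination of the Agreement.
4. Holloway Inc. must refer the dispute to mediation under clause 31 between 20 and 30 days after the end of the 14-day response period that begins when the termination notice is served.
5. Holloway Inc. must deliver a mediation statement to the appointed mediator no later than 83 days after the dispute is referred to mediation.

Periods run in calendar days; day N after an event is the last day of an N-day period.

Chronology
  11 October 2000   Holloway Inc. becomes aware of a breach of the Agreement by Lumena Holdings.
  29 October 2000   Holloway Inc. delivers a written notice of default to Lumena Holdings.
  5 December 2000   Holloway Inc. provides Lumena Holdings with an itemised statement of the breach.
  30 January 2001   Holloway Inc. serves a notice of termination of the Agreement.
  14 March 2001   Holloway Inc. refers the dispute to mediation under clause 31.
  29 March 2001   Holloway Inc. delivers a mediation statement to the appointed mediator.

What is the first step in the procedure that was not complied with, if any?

Step 1: 10 days after 11 October 2000 (when the breach is discovered) is 21 October 2000; done 29 October 2000 — 8 days late.
The procedure was therefore not followed at step 1.

Step 1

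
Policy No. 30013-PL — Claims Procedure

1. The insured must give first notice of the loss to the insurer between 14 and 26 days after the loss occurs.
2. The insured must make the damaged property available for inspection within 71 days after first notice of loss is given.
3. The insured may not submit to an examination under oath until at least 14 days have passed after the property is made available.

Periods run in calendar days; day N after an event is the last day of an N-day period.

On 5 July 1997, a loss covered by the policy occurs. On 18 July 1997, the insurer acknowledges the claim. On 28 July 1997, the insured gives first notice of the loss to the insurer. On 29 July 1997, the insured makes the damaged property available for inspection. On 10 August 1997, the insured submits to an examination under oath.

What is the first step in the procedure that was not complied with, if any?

Step 3

Step 1: the window is 14–26 days after 5 July 1997 (when the loss occurs), so 19 July 1997 through 31 July 1997; 28 July 1997 falls inside that range.
Step 2: 71 days after 28 July 1997 (when first notice of loss is given) is 7 October 1997; completed 29 July 1997, before the deadline.
Step 3: the earliest permitted date is 14 days after 29 July 1997 (when the property is made available), i.e. 12 August 1997; 10 August 1997 is 2 days before the earliest permitted date.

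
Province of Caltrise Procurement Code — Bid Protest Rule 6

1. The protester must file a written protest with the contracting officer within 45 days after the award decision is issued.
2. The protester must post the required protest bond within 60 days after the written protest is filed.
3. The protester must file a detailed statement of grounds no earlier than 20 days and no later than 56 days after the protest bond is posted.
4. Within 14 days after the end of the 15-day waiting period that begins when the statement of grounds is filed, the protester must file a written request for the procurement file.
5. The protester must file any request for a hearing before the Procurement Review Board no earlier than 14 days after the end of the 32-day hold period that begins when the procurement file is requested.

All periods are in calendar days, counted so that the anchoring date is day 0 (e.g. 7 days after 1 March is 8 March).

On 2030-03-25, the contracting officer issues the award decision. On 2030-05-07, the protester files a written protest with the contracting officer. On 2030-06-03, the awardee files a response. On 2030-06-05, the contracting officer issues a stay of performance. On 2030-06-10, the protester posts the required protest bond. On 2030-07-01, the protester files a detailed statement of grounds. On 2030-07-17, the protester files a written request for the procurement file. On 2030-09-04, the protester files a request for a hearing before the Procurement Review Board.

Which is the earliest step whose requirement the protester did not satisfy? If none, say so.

Step 1: 45 days after 2030-03-25 (when the award decision is issued) is 2030-05-09; 2030-05-07 is within that limit.
Step 2: 60 days after 2030-05-07 (when the written protest is filed) is 2030-07-06; 2030-06-10 is within that limit.
Step 3: the window is 20–56 days after 2030-06-10 (when the protest bond is posted), so 2030-06-30 through 2030-08-05; done 2030-07-01 — within the window.
Step 4: 14 days after 2030-07-16 (end of the 15-day waiting period, which began when the statement of grounds is filed on 2030-07-01) is 2030-07-30; completed 2030-07-17, before the deadline.
Step 5: the earliest permitted date is 14 days after 2030-08-18 (end of the 32-day hold period, which began when the procurement file is requested on 2030-07-17), i.e. 2030-09-01; done 2030-09-04 — permitted.

None — every step was satisfied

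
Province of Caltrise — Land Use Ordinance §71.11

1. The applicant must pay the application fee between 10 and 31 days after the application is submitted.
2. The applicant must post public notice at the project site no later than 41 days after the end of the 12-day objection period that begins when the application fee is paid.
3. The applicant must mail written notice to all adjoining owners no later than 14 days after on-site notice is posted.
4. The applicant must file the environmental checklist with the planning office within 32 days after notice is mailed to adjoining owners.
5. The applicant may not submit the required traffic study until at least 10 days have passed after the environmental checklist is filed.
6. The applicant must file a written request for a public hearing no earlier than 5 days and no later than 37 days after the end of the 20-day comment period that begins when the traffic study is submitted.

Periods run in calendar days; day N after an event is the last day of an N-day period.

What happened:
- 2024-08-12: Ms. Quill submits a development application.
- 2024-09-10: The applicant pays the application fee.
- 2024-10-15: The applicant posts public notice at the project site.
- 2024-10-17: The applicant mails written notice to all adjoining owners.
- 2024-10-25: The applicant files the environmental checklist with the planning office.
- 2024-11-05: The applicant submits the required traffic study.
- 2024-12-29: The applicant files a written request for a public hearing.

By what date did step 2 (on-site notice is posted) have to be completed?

2024-11-02

The application fee is paid on 2024-09-10; the 12-day objection period therefore ends 2024-09-22, and step 2 runs from that date. 41 days after 2024-09-22 is 2024-11-02.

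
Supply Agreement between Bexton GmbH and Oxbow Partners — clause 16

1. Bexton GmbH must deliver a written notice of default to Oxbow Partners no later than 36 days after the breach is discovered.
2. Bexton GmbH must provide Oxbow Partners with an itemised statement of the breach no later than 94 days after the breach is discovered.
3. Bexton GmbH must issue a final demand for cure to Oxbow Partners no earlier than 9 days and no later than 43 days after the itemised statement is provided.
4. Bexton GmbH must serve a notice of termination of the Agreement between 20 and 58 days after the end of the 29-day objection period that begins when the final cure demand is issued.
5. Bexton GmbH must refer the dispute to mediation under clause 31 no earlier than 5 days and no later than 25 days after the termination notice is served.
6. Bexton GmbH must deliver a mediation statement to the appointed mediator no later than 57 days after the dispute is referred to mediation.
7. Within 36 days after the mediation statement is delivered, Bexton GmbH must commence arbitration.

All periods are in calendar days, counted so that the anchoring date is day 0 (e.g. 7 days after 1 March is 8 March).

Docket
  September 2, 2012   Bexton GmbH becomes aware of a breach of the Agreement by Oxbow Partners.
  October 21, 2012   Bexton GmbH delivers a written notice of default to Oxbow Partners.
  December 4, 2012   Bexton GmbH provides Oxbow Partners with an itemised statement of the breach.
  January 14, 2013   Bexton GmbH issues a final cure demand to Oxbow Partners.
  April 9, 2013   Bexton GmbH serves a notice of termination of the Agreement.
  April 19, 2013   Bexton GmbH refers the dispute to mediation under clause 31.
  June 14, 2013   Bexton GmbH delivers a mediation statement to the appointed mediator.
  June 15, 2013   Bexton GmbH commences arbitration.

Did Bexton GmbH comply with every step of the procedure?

No

(1) due by September 2, 2012 + 36 days = October 8, 2012; October 21, 2012 misses that deadline by 13 days.
Later steps need not be reached.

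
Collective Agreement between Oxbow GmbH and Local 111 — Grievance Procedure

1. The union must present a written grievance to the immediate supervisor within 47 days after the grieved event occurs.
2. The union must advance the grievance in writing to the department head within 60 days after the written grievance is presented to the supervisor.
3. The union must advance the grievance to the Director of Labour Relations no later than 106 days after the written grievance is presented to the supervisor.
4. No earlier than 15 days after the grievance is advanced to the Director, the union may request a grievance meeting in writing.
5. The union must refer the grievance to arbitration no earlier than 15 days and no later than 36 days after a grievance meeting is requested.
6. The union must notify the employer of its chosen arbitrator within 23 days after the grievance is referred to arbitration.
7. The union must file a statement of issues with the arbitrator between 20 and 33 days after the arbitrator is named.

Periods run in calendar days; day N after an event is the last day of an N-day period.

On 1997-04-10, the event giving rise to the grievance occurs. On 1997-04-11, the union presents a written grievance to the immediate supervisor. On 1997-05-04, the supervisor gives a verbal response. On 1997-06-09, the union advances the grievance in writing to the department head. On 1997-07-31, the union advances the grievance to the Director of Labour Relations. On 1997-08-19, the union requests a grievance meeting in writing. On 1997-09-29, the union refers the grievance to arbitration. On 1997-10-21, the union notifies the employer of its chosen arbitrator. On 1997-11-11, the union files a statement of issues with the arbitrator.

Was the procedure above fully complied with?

(1) due by 1997-04-10 + 47 days = 1997-05-27; completed 1997-04-11, before the deadline.
(2) due by 1997-04-11 + 60 days = 1997-06-10; done 1997-06-09 — timely.
(3) due by 1997-04-11 + 106 days = 1997-07-26; 1997-07-31 misses that deadline by 5 days.

No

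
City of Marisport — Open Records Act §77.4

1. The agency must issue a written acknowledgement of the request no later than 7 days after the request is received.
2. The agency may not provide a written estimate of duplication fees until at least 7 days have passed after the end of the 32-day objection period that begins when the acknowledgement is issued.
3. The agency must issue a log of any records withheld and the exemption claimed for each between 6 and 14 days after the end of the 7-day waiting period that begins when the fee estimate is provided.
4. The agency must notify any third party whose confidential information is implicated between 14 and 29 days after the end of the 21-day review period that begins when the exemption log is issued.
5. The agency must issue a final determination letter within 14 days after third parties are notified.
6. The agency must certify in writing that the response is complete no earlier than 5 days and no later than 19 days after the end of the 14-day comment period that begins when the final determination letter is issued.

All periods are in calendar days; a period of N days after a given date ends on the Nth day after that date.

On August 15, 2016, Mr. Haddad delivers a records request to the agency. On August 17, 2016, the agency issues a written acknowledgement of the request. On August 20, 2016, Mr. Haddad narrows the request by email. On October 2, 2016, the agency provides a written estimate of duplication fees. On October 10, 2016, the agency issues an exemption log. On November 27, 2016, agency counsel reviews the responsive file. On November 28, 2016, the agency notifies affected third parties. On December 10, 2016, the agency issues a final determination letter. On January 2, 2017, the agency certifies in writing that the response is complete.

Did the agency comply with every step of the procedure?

Step 1 — counting 7 days from August 15, 2016 (when the request is received) gives a deadline of August 22, 2016; August 17, 2016 is within that limit.
Step 2 — must wait 7 days from September 18, 2016 (end of the 32-day objection period, which began when the acknowledgement is issued on August 17, 2016), so not before September 25, 2016; October 2, 2016 is on or after that date.
Step 3 — 6 and 14 days from October 9, 2016 (end of the 7-day waiting period, which began when the fee estimate is provided on October 2, 2016) are October 15, 2016 and October 23, 2016 respectively; done October 10, 2016 — 5 days before the window opened.
Later steps need not be reached.

No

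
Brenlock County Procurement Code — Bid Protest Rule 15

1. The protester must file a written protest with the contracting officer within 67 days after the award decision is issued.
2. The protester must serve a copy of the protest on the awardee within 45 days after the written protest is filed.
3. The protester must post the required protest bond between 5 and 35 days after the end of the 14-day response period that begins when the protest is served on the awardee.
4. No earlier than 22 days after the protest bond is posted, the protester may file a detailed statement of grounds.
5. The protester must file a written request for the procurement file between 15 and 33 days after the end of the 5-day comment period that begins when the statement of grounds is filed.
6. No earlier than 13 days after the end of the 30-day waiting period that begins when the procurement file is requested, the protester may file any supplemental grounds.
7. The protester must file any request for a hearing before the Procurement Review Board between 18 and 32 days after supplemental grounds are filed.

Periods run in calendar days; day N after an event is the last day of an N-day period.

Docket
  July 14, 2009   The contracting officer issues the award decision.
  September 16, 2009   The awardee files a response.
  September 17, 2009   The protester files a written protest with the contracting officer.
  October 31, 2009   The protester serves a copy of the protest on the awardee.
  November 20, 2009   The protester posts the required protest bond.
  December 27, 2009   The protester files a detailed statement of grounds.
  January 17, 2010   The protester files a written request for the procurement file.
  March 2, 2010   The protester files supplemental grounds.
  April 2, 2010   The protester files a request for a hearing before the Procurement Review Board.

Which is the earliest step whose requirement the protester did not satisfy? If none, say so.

Step 1 — counting 67 days from July 14, 2009 (when the award decision is issued) gives a deadline of September 19, 2009; September 17, 2009 is within that limit.
Step 2 — counting 45 days from September 17, 2009 (when the written protest is filed) gives a deadline of November 1, 2009; completed October 31, 2009, before the deadline.
Step 3 — 5 and 35 days from November 14, 2009 (end of the 14-day response period, which began when the protest is served on the awardee on October 31, 2009) are November 19, 2009 and December 19, 2009 respectively; November 20, 2009 falls inside that range.
Step 4 — must wait 22 days from November 20, 2009 (when the protest bond is posted), so not before December 12, 2009; done December 27, 2009 — permitted.
Step 5 — 15 and 33 days from January 1, 2010 (end of the 5-day comment period, which began when the statement of grounds is filed on December 27, 2009) are January 16, 2010 and February 3, 2010 respectively; done January 17, 2010 — within the window.
Step 6 — must wait 13 days from February 16, 2010 (end of the 30-day waiting period, which began when the procurement file is requested on January 17, 2010), so not before March 1, 2010; done March 2, 2010, after the minimum wait.
Step 7 — 18 and 32 days from March 2, 2010 (when supplemental grounds are filed) are March 20, 2010 and April 3, 2010 respectively; done April 2, 2010 — within the window.

None — every step was satisfied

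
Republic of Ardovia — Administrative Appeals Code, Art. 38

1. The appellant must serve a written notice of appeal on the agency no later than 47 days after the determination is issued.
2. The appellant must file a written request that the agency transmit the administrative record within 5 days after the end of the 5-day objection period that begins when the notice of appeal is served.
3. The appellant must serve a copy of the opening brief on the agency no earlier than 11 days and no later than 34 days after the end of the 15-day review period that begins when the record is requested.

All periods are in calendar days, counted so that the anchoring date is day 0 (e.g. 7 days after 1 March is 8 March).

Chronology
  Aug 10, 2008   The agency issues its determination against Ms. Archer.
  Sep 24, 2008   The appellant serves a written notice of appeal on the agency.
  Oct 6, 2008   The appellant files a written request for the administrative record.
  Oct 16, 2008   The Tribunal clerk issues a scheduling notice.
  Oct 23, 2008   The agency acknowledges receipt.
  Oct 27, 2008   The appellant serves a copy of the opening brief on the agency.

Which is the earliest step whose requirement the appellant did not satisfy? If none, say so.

Step 2

Step 1 — counting 47 days from Aug 10, 2008 (when the determination is issued) gives a deadline of Sep 26, 2008; Sep 24, 2008 is within that limit.
Step 2 — counting 5 days from Sep 29, 2008 (end of the 5-day objection period, which began when the notice of appeal is served on Sep 24, 2008) gives a deadline of Oct 4, 2008; done Oct 6, 2008 — 2 days late.
No need to go further; step 2 was not satisfied.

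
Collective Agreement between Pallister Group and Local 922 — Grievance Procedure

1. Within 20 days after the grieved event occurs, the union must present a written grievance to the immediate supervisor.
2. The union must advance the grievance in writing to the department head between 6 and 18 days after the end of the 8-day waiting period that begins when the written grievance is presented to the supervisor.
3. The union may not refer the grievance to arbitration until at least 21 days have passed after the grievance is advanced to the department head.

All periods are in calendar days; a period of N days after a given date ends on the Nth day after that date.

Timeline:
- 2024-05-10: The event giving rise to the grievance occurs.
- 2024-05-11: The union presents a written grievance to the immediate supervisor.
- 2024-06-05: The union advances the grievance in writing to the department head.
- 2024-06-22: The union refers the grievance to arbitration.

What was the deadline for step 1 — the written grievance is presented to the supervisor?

2024-05-30

Step 1 runs from 2024-05-10, when the grieved event occurs. 20 days after 2024-05-10 is 2024-05-30.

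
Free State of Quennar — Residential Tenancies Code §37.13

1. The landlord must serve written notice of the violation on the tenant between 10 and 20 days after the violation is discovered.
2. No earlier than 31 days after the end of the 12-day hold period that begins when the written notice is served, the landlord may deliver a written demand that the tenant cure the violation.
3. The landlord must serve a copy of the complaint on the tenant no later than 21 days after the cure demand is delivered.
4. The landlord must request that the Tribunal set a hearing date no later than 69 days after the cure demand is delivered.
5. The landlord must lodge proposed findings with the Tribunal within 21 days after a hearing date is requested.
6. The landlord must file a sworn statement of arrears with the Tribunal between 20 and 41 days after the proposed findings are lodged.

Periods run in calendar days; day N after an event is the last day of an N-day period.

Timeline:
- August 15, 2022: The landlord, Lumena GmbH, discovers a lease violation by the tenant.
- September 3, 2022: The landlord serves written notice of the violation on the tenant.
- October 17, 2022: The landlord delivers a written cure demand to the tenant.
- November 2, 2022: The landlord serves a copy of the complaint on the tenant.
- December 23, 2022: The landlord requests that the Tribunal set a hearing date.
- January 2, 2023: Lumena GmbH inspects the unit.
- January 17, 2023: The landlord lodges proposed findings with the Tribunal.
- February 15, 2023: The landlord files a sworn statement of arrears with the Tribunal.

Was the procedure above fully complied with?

Step 1: the window is 10–20 days after August 15, 2022 (when the violation is discovered), so August 25, 2022 through September 4, 2022; done September 3, 2022 — within the window.
Step 2: the earliest permitted date is 31 days after September 15, 2022 (end of the 12-day hold period, which began when the written notice is served on September 3, 2022), i.e. October 16, 2022; October 17, 2022 is on or after that date.
Step 3: 21 days after October 17, 2022 (when the cure demand is delivered) is November 7, 2022; done November 2, 2022 — timely.
Step 4: 69 days after October 17, 2022 (when the cure demand is delivered) is December 25, 2022; done December 23, 2022 — timely.
Step 5: 21 days after December 23, 2022 (when a hearing date is requested) is January 13, 2023; not done until January 17, 2023, 4 days after the deadline.
The analysis stops there.

No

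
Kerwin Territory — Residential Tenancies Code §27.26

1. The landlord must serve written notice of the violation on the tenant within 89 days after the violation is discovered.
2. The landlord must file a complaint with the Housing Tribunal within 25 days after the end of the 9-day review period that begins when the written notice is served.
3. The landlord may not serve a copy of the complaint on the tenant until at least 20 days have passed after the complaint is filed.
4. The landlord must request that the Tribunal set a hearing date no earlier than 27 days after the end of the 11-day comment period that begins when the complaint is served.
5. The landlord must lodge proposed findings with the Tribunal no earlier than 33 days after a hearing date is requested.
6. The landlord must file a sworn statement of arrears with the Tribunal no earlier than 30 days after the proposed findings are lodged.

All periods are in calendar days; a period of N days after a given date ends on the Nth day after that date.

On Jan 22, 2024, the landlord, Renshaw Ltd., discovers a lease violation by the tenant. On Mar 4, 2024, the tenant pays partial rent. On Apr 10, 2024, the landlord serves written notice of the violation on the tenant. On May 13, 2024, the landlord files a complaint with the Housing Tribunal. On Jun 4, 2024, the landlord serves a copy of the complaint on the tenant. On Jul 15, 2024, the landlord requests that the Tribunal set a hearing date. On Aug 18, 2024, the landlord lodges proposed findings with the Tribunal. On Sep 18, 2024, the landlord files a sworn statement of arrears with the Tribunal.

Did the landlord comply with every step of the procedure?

Yes

Step 1 — counting 89 days from Jan 22, 2024 (when the violation is discovered) gives a deadline of Apr 20, 2024; Apr 10, 2024 is within that limit.
Step 2 — counting 25 days from Apr 19, 2024 (end of the 9-day review period, which began when the written notice is served on Apr 10, 2024) gives a deadline of May 14, 2024; May 13, 2024 is within that limit.
Step 3 — must wait 20 days from May 13, 2024 (when the complaint is filed), so not before Jun 2, 2024; Jun 4, 2024 is on or after that date.
Step 4 — must wait 27 days from Jun 15, 2024 (end of the 11-day comment period, which began when the complaint is served on Jun 4, 2024), so not before Jul 12, 2024; Jul 15, 2024 is on or after that date.
Step 5 — must wait 33 days from Jul 15, 2024 (when a hearing date is requested), so not before Aug 17, 2024; Aug 18, 2024 is on or after that date.
Step 6 — must wait 30 days from Aug 18, 2024 (when the proposed findings are lodged), so not before Sep 17, 2024; done Sep 18, 2024, after the minimum wait.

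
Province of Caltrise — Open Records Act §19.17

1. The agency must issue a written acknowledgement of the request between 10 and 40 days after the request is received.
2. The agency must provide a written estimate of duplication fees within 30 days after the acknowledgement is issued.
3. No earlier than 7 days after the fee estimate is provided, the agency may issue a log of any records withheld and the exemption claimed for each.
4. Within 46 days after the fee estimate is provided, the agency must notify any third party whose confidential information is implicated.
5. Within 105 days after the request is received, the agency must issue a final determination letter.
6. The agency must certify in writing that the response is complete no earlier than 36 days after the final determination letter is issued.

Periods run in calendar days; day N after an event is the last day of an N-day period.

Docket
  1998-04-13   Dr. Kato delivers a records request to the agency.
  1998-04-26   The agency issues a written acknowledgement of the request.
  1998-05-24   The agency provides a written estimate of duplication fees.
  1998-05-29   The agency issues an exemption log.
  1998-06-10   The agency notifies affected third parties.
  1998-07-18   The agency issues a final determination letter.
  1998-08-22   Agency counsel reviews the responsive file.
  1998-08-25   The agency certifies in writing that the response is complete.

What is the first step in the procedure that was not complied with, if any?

Step 1: the window is 10–40 days after 1998-04-13 (when the request is received), so 1998-04-23 through 1998-05-23; done 1998-04-26 — within the window.
Step 2: 30 days after 1998-04-26 (when the acknowledgement is issued) is 1998-05-26; 1998-05-24 is within that limit.
Step 3: the earliest permitted date is 7 days after 1998-05-24 (when the fee estimate is provided), i.e. 1998-05-31; done 1998-05-29 — 2 days too early.
No need to go further; step 3 was not satisfied.

Step 3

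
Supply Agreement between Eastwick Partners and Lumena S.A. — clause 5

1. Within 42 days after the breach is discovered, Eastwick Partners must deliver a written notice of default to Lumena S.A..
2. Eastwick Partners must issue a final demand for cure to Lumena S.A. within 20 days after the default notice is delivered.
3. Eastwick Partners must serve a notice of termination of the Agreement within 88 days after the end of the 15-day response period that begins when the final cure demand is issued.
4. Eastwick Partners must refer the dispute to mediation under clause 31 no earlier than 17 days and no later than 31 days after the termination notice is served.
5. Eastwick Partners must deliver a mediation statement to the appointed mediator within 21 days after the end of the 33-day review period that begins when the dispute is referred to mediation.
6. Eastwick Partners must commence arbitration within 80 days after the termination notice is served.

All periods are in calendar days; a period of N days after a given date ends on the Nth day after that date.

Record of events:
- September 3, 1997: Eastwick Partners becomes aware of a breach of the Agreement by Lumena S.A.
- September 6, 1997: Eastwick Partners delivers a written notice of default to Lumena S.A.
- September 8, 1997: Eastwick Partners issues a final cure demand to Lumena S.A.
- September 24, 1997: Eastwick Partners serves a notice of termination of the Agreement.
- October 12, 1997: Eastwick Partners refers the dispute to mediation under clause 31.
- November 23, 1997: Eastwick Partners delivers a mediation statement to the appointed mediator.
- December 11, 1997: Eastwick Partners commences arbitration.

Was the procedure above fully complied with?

Step 1: 42 days after September 3, 1997 (when the breach is discovered) is October 15, 1997; September 6, 1997 is within that limit.
Step 2: 20 days after September 6, 1997 (when the default notice is delivered) is September 26, 1997; completed September 8, 1997, before the deadline.
Step 3: 88 days after September 23, 1997 (end of the 15-day response period, which began when the final cure demand is issued on September 8, 1997) is December 20, 1997; completed September 24, 1997, before the deadline.
Step 4: the window is 17–31 days after September 24, 1997 (when the termination notice is served), so October 11, 1997 through October 25, 1997; October 12, 1997 falls inside that range.
Step 5: 21 days after November 14, 1997 (end of the 33-day review period, which began when the dispute is referred to mediation on October 12, 1997) is December 5, 1997; November 23, 1997 is within that limit.
Step 6: 80 days after September 24, 1997 (when the termination notice is served) is December 13, 1997; December 11, 1997 is within that limit.

Yes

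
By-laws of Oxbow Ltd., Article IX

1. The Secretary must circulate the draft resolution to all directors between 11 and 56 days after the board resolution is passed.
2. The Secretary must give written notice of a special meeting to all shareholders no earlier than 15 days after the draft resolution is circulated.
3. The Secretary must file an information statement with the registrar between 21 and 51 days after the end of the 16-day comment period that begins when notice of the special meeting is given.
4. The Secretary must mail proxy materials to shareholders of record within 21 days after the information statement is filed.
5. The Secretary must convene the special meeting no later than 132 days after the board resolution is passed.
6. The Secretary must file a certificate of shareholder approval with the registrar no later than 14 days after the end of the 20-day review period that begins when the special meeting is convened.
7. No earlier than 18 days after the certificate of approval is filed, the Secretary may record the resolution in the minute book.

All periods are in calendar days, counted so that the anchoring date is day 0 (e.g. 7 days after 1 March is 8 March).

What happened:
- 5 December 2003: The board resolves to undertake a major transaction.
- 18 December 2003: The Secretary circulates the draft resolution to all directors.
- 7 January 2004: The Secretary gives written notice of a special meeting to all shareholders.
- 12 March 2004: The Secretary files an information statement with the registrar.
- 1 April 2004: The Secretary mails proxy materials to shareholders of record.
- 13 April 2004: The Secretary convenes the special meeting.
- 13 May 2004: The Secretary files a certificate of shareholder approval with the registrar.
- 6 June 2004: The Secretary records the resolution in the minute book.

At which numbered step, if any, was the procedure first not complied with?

Step 1: the window is 11–56 days after 5 December 2003 (when the board resolution is passed), so 16 December 2003 through 30 January 2004; done 18 December 2003 — within the window.
Step 2: the earliest permitted date is 15 days after 18 December 2003 (when the draft resolution is circulated), i.e. 2 January 2004; 7 January 2004 is on or after that date.
Step 3: the window is 21–51 days after 23 January 2004 (end of the 16-day comment period, which began when notice of the special meeting is given on 7 January 2004), so 13 February 2004 through 14 March 2004; 12 March 2004 falls inside that range.
Step 4: 21 days after 12 March 2004 (when the information statement is filed) is 2 April 2004; completed 1 April 2004, before the deadline.
Step 5: 132 days after 5 December 2003 (when the board resolution is passed) is 15 April 2004; done 13 April 2004 — timely.
Step 6: 14 days after 3 May 2004 (end of the 20-day review period, which began when the special meeting is convened on 13 April 2004) is 17 May 2004; done 13 May 2004 — timely.
Step 7: the earliest permitted date is 18 days after 13 May 2004 (when the certificate of approval is filed), i.e. 31 May 2004; 6 June 2004 is on or after that date.

None — every step was satisfied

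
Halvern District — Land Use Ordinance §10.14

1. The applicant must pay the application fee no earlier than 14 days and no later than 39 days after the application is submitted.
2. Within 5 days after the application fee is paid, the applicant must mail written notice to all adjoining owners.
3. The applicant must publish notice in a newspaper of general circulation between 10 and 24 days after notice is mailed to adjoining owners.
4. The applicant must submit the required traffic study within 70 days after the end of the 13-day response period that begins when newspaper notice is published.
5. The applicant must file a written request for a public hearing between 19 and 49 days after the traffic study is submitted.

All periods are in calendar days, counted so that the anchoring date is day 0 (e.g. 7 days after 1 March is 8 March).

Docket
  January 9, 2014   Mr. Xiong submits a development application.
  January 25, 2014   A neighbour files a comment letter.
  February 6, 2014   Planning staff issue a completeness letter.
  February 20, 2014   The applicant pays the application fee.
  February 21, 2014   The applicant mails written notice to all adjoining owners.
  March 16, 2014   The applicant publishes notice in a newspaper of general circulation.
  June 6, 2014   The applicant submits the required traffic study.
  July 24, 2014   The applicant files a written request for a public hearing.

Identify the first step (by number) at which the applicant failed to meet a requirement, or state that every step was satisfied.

Step 1: the window is 14–39 days after January 9, 2014 (when the application is submitted), so January 23, 2014 through February 17, 2014; done February 20, 2014 — 3 days after the window closed.

Step 1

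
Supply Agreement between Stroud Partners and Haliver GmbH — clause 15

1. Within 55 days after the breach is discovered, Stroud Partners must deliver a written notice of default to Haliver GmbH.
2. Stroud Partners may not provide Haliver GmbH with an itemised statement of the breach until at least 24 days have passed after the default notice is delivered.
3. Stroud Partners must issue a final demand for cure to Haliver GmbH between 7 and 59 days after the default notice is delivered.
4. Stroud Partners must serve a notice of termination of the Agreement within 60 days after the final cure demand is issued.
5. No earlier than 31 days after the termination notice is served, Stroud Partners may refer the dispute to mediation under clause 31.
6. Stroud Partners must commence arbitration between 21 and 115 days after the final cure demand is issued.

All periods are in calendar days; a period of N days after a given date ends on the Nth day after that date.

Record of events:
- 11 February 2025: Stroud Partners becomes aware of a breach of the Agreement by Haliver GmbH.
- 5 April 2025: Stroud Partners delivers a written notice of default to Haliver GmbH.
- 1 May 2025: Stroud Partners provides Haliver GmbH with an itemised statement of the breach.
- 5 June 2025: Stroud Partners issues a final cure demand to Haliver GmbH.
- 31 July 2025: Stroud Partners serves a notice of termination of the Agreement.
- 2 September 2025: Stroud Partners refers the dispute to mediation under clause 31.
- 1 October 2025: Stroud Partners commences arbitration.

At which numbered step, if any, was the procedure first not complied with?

Step 1: 55 days after 11 February 2025 (when the breach is discovered) is 7 April 2025; 5 April 2025 is within that limit.
Step 2: the earliest permitted date is 24 days after 5 April 2025 (when the default notice is delivered), i.e. 29 April 2025; done 1 May 2025 — permitted.
Step 3: the window is 7–59 days after 5 April 2025 (when the default notice is delivered), so 12 April 2025 through 3 June 2025; done 5 June 2025 — 2 days after the window closed.
No need to go further; step 3 was not satisfied.

Step 3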